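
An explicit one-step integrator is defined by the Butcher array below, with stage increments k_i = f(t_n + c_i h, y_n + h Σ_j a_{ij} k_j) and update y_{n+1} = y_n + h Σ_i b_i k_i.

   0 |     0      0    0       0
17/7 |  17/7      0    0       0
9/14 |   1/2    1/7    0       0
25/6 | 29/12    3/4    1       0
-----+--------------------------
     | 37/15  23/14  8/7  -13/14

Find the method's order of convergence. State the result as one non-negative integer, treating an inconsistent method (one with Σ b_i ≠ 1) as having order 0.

0

b = (37/15, 23/14, 8/7, -13/14)
c = (0, 17/7, 9/14, 25/6)
Ac = (0, 0, 17/49, 69/28)
Σ b_i: 37/15·1 + 23/14·1 + 8/7·1 + (-13/14)·1 = 454/105 ≠ 1 ⇒ order 0.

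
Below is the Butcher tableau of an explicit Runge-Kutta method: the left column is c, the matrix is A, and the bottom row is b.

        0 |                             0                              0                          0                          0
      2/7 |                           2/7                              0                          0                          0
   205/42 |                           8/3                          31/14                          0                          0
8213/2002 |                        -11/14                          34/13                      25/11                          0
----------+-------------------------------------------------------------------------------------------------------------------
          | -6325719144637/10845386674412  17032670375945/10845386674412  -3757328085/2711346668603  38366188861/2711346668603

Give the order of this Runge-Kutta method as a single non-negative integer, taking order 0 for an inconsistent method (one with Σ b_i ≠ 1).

3

b = (-6325719144637/10845386674412, 17032670375945/10845386674412, -3757328085/2711346668603, 38366188861/2711346668603)
c = (0, 2/7, 205/42, 8213/2002)
Ac = (0, 0, 31/49, 10159/858)
Σ b_i: (-6325719144637/10845386674412)·1 + 17032670375945/10845386674412·1 + (-3757328085/2711346668603)·1 + 38366188861/2711346668603·1 = 1 ✓
b·c: 17032670375945/10845386674412·2/7 + (-3757328085/2711346668603)·205/42 + 38366188861/2711346668603·8213/2002 = 1/2 ✓
b·c²: 17032670375945/10845386674412·4/49 + (-3757328085/2711346668603)·42025/1764 + 38366188861/2711346668603·67453369/4008004 = 1/3 ✓
b·Ac: (-3757328085/2711346668603)·31/49 + 38366188861/2711346668603·10159/858 = 1/6 ✓
b·c³: 17032670375945/10845386674412·8/343 + (-3757328085/2711346668603)·8615125/74088 + 38366188861/2711346668603·553994519597/8024024008 = 291512844951074779/341971309924221978 ≠ 1/4 ⇒ order 3.
b·(c∘Ac): (-3757328085/2711346668603)·6355/2058 + 38366188861/2711346668603·83435867/1717716 = 155566850973713/227753120162652 ≠ 1/8
b·Ac²: (-3757328085/2711346668603)·62/343 + 38366188861/2711346668603·13711981/252252 = 525379751674361/683259360487956 ≠ 1/12
b·A²c: 38366188861/2711346668603·775/539 = 386153199575/18979426680221 ≠ 1/24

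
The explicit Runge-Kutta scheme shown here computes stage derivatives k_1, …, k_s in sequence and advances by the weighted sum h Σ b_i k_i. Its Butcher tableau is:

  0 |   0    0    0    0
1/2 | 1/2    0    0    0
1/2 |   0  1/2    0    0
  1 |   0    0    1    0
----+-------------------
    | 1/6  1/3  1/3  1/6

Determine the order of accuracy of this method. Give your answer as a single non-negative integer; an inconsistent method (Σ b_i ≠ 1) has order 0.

4

b = (1/6, 1/3, 1/3, 1/6)
c = (0, 1/2, 1/2, 1)
Ac = (0, 0, 1/4, 1/2)
Σ b_i: 1/6·1 + 1/3·1 + 1/3·1 + 1/6·1 = 1 ✓
b·c: 1/3·1/2 + 1/3·1/2 + 1/6·1 = 1/2 ✓
b·c²: 1/3·1/4 + 1/3·1/4 + 1/6·1 = 1/3 ✓
b·Ac: 1/3·1/4 + 1/6·1/2 = 1/6 ✓
b·c³: 1/3·1/8 + 1/3·1/8 + 1/6·1 = 1/4 ✓
b·(c∘Ac): 1/3·1/8 + 1/6·1/2 = 1/8 ✓
b·Ac²: 1/3·1/8 + 1/6·1/4 = 1/12 ✓
b·A²c: 1/6·1/4 = 1/24 ✓; 4 stages ⇒ order 4.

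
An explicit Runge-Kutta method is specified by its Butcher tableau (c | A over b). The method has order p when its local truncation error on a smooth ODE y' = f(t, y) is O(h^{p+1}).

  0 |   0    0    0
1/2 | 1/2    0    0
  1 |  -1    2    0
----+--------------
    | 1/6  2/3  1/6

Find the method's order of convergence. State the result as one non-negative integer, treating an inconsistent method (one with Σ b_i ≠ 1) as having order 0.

3

b = (1/6, 2/3, 1/6)
c = (0, 1/2, 1)
Ac = (0, 0, 1)
Σ b_i: 1/6·1 + 2/3·1 + 1/6·1 = 1 ✓
b·c: 2/3·1/2 + 1/6·1 = 1/2 ✓
b·c²: 2/3·1/4 + 1/6·1 = 1/3 ✓
b·Ac: 1/6·1 = 1/6 ✓; 3 stages ⇒ order 3.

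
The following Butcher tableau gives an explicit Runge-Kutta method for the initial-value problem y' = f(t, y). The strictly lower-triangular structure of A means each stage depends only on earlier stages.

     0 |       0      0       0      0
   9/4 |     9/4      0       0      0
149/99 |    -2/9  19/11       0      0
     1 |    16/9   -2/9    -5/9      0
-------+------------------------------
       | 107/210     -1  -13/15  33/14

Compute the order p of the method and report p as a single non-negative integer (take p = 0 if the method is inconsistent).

1

b = (107/210, -1, -13/15, 33/14)
c = (0, 9/4, 149/99, 1)
Ac = (0, 0, 171/44, -2381/1782)
Σ b_i: 107/210·1 + (-1)·1 + (-13/15)·1 + 33/14·1 = 1 ✓
b·c: (-1)·9/4 + (-13/15)·149/99 + 33/14·1 = -49781/41580 ≠ 1/2 ⇒ order 1.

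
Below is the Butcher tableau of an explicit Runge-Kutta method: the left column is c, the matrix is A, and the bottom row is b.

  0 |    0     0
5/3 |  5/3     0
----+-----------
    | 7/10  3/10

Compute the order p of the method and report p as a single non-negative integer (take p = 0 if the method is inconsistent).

2

b = (7/10, 3/10)
c = (0, 5/3)
Σ b_i: 7/10·1 + 3/10·1 = 1 ✓
b·c: 3/10·5/3 = 1/2 ✓; 2 stages ⇒ order 2.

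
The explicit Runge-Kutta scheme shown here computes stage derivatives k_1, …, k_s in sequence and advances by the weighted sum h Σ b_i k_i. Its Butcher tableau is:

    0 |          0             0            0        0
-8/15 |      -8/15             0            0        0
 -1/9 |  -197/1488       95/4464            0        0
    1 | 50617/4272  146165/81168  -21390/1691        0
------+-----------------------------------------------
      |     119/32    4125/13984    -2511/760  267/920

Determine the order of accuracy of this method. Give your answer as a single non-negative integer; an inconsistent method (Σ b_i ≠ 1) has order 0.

4

b = (119/32, 4125/13984, -2511/760, 267/920)
c = (0, -8/15, -1/9, 1)
Ac = (0, 0, -19/1674, 713/1602)
Σ b_i: 119/32·1 + 4125/13984·1 + (-2511/760)·1 + 267/920·1 = 1 ✓
b·c: 4125/13984·(-8/15) + (-2511/760)·(-1/9) + 267/920·1 = 1/2 ✓
b·c²: 4125/13984·64/225 + (-2511/760)·1/81 + 267/920·1 = 1/3 ✓
b·Ac: (-2511/760)·(-19/1674) + 267/920·713/1602 = 1/6 ✓
b·c³: 4125/13984·(-512/3375) + (-2511/760)·(-1/729) + 267/920·1 = 1/4 ✓
b·(c∘Ac): (-2511/760)·19/15066 + 267/920·713/1602 = 1/8 ✓
b·Ac²: (-2511/760)·76/12555 + 267/920·1426/4005 = 1/12 ✓
b·A²c: 267/920·115/801 = 1/24 ✓; 4 stages ⇒ order 4.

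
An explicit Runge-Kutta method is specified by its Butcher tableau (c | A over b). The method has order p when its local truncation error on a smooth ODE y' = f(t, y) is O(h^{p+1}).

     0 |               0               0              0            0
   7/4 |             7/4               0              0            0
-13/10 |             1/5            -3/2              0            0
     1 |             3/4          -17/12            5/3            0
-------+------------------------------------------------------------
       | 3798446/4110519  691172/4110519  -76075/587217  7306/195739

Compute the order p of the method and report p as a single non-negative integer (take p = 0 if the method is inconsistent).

b = (3798446/4110519, 691172/4110519, -76075/587217, 7306/195739)
c = (0, 7/4, -13/10, 1)
Ac = (0, 0, -21/8, -223/48)
Σ b_i: 3798446/4110519·1 + 691172/4110519·1 + (-76075/587217)·1 + 7306/195739·1 = 1 ✓
b·c: 691172/4110519·7/4 + (-76075/587217)·(-13/10) + 7306/195739·1 = 1/2 ✓
b·c²: 691172/4110519·49/16 + (-76075/587217)·169/100 + 7306/195739·1 = 1/3 ✓
b·Ac: (-76075/587217)·(-21/8) + 7306/195739·(-223/48) = 1/6 ✓
b·c³: 691172/4110519·343/64 + (-76075/587217)·(-2197/1000) + 7306/195739·1 = 19152889/15659120 ≠ 1/4 ⇒ order 3.
b·(c∘Ac): (-76075/587217)·273/80 + 7306/195739·(-223/48) = -5782933/9395472 ≠ 1/8
b·Ac²: (-76075/587217)·(-147/32) + 7306/195739·(-487/320) = 4214841/7829560 ≠ 1/12
b·A²c: 7306/195739·(-35/8) = -127855/782956 ≠ 1/24

3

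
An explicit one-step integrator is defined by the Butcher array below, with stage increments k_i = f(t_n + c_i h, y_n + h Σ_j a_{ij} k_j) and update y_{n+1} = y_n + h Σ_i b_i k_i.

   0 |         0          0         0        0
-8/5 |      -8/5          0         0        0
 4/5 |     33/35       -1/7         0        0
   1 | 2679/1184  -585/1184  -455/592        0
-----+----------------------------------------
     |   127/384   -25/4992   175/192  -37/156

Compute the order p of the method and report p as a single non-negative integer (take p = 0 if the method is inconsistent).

4

b = (127/384, -25/4992, 175/192, -37/156)
c = (0, -8/5, 4/5, 1)
Ac = (0, 0, 8/35, 13/74)
Σ b_i: 127/384·1 + (-25/4992)·1 + 175/192·1 + (-37/156)·1 = 1 ✓
b·c: (-25/4992)·(-8/5) + 175/192·4/5 + (-37/156)·1 = 1/2 ✓
b·c²: (-25/4992)·64/25 + 175/192·16/25 + (-37/156)·1 = 1/3 ✓
b·Ac: 175/192·8/35 + (-37/156)·13/74 = 1/6 ✓
b·c³: (-25/4992)·(-512/125) + 175/192·64/125 + (-37/156)·1 = 1/4 ✓
b·(c∘Ac): 175/192·32/175 + (-37/156)·13/74 = 1/8 ✓
b·Ac²: 175/192·(-64/175) + (-37/156)·(-65/37) = 1/12 ✓
b·A²c: (-37/156)·(-13/74) = 1/24 ✓; 4 stages ⇒ order 4.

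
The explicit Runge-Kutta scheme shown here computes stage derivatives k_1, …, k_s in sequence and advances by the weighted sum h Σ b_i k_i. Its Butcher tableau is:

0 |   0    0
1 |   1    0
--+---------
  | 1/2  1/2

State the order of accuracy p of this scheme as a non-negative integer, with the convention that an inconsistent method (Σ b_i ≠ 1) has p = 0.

2

b = (1/2, 1/2)
c = (0, 1)
Σ b_i: 1/2·1 + 1/2·1 = 1 ✓
b·c: 1/2·1 = 1/2 ✓; 2 stages ⇒ order 2.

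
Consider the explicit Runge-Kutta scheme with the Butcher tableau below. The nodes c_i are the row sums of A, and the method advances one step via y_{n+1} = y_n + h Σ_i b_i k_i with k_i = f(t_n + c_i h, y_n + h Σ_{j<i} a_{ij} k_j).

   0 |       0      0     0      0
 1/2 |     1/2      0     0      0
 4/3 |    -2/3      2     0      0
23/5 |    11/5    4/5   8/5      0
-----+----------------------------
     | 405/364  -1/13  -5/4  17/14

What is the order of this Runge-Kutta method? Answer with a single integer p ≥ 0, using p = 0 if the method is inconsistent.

1

b = (405/364, -1/13, -5/4, 17/14)
c = (0, 1/2, 4/3, 23/5)
Ac = (0, 0, 1, 38/15)
Σ b_i: 405/364·1 + (-1/13)·1 + (-5/4)·1 + 17/14·1 = 1 ✓
b·c: (-1/13)·1/2 + (-5/4)·4/3 + 17/14·23/5 = 5297/1365 ≠ 1/2 ⇒ order 1.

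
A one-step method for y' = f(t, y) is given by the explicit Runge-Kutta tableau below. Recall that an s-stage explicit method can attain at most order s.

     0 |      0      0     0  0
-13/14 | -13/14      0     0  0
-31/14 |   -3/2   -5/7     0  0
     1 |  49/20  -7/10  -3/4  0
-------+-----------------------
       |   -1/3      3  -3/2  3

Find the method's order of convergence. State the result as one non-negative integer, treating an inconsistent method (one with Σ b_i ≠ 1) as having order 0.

b = (-1/3, 3, -3/2, 3)
c = (0, -13/14, -31/14, 1)
Ac = (0, 0, 65/98, 647/280)
Σ b_i: (-1/3)·1 + 3·1 + (-3/2)·1 + 3·1 = 25/6 ≠ 1 ⇒ order 0.

0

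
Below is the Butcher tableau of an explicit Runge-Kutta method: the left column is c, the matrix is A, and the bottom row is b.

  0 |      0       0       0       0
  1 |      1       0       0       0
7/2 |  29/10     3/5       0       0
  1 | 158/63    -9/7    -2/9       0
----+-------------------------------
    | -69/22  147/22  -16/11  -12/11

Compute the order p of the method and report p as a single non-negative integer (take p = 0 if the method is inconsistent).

b = (-69/22, 147/22, -16/11, -12/11)
c = (0, 1, 7/2, 1)
Ac = (0, 0, 3/5, -130/63)
Σ b_i: (-69/22)·1 + 147/22·1 + (-16/11)·1 + (-12/11)·1 = 1 ✓
b·c: 147/22·1 + (-16/11)·7/2 + (-12/11)·1 = 1/2 ✓
b·c²: 147/22·1 + (-16/11)·49/4 + (-12/11)·1 = -269/22 ≠ 1/3 ⇒ order 2.
b·Ac: (-16/11)·3/5 + (-12/11)·(-130/63) = 1592/1155 ≠ 1/6

2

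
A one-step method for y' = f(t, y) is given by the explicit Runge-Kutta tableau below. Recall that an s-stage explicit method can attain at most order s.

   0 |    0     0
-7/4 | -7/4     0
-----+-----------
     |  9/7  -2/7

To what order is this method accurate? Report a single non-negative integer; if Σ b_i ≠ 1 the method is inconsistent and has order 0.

2

b = (9/7, -2/7)
c = (0, -7/4)
Σ b_i: 9/7·1 + (-2/7)·1 = 1 ✓
b·c: (-2/7)·(-7/4) = 1/2 ✓; 2 stages ⇒ order 2.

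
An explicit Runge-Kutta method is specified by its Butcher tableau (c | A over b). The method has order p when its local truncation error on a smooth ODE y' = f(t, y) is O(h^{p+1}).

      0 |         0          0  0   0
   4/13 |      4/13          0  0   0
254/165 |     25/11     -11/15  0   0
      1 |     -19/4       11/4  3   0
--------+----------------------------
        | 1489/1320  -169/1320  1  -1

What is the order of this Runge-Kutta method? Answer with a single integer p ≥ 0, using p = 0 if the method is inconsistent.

2

b = (1489/1320, -169/1320, 1, -1)
c = (0, 4/13, 254/165, 1)
Ac = (0, 0, -44/195, 3907/715)
Σ b_i: 1489/1320·1 + (-169/1320)·1 + 1·1 + (-1)·1 = 1 ✓
b·c: (-169/1320)·4/13 + 1·254/165 + (-1)·1 = 1/2 ✓
b·c²: (-169/1320)·16/169 + 1·64516/27225 + (-1)·1 = 36961/27225 ≠ 1/3 ⇒ order 2.
b·Ac: 1·(-44/195) + (-1)·3907/715 = -2441/429 ≠ 1/6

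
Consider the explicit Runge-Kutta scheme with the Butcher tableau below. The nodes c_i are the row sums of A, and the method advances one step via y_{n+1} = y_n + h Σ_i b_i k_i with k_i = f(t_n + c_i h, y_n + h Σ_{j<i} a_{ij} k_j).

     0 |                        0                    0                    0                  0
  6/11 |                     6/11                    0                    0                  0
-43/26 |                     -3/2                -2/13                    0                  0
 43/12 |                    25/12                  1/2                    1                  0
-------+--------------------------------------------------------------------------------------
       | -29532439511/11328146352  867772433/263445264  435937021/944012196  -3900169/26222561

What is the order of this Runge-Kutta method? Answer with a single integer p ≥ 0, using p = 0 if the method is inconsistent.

3

b = (-29532439511/11328146352, 867772433/263445264, 435937021/944012196, -3900169/26222561)
c = (0, 6/11, -43/26, 43/12)
Ac = (0, 0, -12/143, -395/286)
Σ b_i: (-29532439511/11328146352)·1 + 867772433/263445264·1 + 435937021/944012196·1 + (-3900169/26222561)·1 = 1 ✓
b·c: 867772433/263445264·6/11 + 435937021/944012196·(-43/26) + (-3900169/26222561)·43/12 = 1/2 ✓
b·c²: 867772433/263445264·36/121 + 435937021/944012196·1849/676 + (-3900169/26222561)·1849/144 = 1/3 ✓
b·Ac: 435937021/944012196·(-12/143) + (-3900169/26222561)·(-395/286) = 1/6 ✓
b·c³: 867772433/263445264·216/1331 + 435937021/944012196·(-79507/17576) + (-3900169/26222561)·79507/1728 = -1265467554953/150690691008 ≠ 1/4 ⇒ order 3.
b·(c∘Ac): 435937021/944012196·258/1859 + (-3900169/26222561)·(-16985/3432) = 42941057/53664776 ≠ 1/8
b·Ac²: 435937021/944012196·(-72/1573) + (-3900169/26222561)·235897/81796 = -156997173/348821044 ≠ 1/12
b·A²c: (-3900169/26222561)·(-12/143) = 3600156/288448171 ≠ 1/24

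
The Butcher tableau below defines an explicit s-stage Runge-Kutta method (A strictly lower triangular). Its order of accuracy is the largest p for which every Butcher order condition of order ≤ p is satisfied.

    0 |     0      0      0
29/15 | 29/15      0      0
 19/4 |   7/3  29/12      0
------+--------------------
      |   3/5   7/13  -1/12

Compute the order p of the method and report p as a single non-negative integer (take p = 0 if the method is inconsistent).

0

b = (3/5, 7/13, -1/12)
c = (0, 29/15, 19/4)
Ac = (0, 0, 841/180)
Σ b_i: 3/5·1 + 7/13·1 + (-1/12)·1 = 823/780 ≠ 1 ⇒ order 0.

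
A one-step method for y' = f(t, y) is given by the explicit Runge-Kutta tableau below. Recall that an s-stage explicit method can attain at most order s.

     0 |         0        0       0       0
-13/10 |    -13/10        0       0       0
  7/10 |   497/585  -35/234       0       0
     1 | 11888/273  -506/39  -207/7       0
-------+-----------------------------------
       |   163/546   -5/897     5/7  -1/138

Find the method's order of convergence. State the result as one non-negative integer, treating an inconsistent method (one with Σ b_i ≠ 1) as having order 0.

4

b = (163/546, -5/897, 5/7, -1/138)
c = (0, -13/10, 7/10, 1)
Ac = (0, 0, 7/36, -23/6)
Σ b_i: 163/546·1 + (-5/897)·1 + 5/7·1 + (-1/138)·1 = 1 ✓
b·c: (-5/897)·(-13/10) + 5/7·7/10 + (-1/138)·1 = 1/2 ✓
b·c²: (-5/897)·169/100 + 5/7·49/100 + (-1/138)·1 = 1/3 ✓
b·Ac: 5/7·7/36 + (-1/138)·(-23/6) = 1/6 ✓
b·c³: (-5/897)·(-2197/1000) + 5/7·343/1000 + (-1/138)·1 = 1/4 ✓
b·(c∘Ac): 5/7·49/360 + (-1/138)·(-23/6) = 1/8 ✓
b·Ac²: 5/7·(-91/360) + (-1/138)·(-437/12) = 1/12 ✓
b·A²c: (-1/138)·(-23/4) = 1/24 ✓; 4 stages ⇒ order 4.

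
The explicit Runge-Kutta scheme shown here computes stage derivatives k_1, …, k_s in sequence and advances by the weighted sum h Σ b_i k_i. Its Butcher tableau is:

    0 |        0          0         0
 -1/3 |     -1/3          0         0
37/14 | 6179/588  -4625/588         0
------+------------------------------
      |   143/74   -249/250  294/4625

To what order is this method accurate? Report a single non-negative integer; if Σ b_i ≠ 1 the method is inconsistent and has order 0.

b = (143/74, -249/250, 294/4625)
c = (0, -1/3, 37/14)
Ac = (0, 0, 4625/1764)
Σ b_i: 143/74·1 + (-249/250)·1 + 294/4625·1 = 1 ✓
b·c: (-249/250)·(-1/3) + 294/4625·37/14 = 1/2 ✓
b·c²: (-249/250)·1/9 + 294/4625·1369/196 = 1/3 ✓
b·Ac: 294/4625·4625/1764 = 1/6 ✓; 3 stages ⇒ order 3.

3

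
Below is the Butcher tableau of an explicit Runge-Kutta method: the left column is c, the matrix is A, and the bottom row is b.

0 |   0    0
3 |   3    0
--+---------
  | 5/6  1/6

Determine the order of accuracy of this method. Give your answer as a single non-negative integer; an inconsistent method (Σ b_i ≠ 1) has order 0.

2

b = (5/6, 1/6)
c = (0, 3)
Σ b_i: 5/6·1 + 1/6·1 = 1 ✓
b·c: 1/6·3 = 1/2 ✓; 2 stages ⇒ order 2.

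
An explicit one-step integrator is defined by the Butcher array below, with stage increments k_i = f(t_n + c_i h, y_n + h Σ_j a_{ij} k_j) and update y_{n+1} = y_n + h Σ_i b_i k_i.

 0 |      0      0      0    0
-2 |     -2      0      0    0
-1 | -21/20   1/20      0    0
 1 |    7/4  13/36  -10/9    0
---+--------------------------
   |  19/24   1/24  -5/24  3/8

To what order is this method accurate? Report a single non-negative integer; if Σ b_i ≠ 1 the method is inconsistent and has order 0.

4

b = (19/24, 1/24, -5/24, 3/8)
c = (0, -2, -1, 1)
Ac = (0, 0, -1/10, 7/18)
Σ b_i: 19/24·1 + 1/24·1 + (-5/24)·1 + 3/8·1 = 1 ✓
b·c: 1/24·(-2) + (-5/24)·(-1) + 3/8·1 = 1/2 ✓
b·c²: 1/24·4 + (-5/24)·1 + 3/8·1 = 1/3 ✓
b·Ac: (-5/24)·(-1/10) + 3/8·7/18 = 1/6 ✓
b·c³: 1/24·(-8) + (-5/24)·(-1) + 3/8·1 = 1/4 ✓
b·(c∘Ac): (-5/24)·1/10 + 3/8·7/18 = 1/8 ✓
b·Ac²: (-5/24)·1/5 + 3/8·1/3 = 1/12 ✓
b·A²c: 3/8·1/9 = 1/24 ✓; 4 stages ⇒ order 4.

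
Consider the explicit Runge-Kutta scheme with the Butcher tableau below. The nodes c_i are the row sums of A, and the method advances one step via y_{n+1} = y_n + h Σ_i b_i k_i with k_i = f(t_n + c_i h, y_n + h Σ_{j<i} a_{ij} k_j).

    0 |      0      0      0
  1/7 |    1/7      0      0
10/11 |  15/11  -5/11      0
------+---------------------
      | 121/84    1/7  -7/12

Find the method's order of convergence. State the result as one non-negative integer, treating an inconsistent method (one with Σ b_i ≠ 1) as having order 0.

b = (121/84, 1/7, -7/12)
c = (0, 1/7, 10/11)
Ac = (0, 0, -5/77)
Σ b_i: 121/84·1 + 1/7·1 + (-7/12)·1 = 1 ✓
b·c: 1/7·1/7 + (-7/12)·10/11 = -1649/3234 ≠ 1/2 ⇒ order 1.

1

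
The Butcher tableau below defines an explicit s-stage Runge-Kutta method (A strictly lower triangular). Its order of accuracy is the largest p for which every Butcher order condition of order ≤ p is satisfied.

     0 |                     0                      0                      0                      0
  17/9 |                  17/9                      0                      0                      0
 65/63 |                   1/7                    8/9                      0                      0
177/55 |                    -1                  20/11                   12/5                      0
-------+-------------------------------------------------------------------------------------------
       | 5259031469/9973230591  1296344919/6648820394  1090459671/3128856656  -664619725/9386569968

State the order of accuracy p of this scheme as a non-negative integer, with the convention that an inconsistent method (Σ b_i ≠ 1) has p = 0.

3

b = (5259031469/9973230591, 1296344919/6648820394, 1090459671/3128856656, -664619725/9386569968)
c = (0, 17/9, 65/63, 177/55)
Ac = (0, 0, 136/81, 4096/693)
Σ b_i: 5259031469/9973230591·1 + 1296344919/6648820394·1 + 1090459671/3128856656·1 + (-664619725/9386569968)·1 = 1 ✓
b·c: 1296344919/6648820394·17/9 + 1090459671/3128856656·65/63 + (-664619725/9386569968)·177/55 = 1/2 ✓
b·c²: 1296344919/6648820394·289/81 + 1090459671/3128856656·4225/3969 + (-664619725/9386569968)·31329/3025 = 1/3 ✓
b·Ac: 1090459671/3128856656·136/81 + (-664619725/9386569968)·4096/693 = 1/6 ✓
b·c³: 1296344919/6648820394·4913/729 + 1090459671/3128856656·274625/250047 + (-664619725/9386569968)·5545233/166375 = -2696077491487/4065558117390 ≠ 1/4 ⇒ order 3.
b·(c∘Ac): 1090459671/3128856656·8840/5103 + (-664619725/9386569968)·241664/12705 = -70619747605/95039020926 ≠ 1/8
b·Ac²: 1090459671/3128856656·2312/729 + (-664619725/9386569968)·394760/43659 = 17189757677/36959619249 ≠ 1/12
b·A²c: (-664619725/9386569968)·544/135 = -4519414130/15839836821 ≠ 1/24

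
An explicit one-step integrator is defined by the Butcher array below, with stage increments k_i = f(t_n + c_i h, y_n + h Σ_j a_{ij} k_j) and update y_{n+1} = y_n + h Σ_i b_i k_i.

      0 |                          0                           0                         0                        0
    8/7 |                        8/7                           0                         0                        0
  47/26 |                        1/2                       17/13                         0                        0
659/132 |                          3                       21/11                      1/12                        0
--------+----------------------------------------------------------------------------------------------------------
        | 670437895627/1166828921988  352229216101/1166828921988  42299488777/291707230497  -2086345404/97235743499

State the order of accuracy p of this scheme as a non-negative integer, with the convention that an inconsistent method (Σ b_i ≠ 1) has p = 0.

b = (670437895627/1166828921988, 352229216101/1166828921988, 42299488777/291707230497, -2086345404/97235743499)
c = (0, 8/7, 47/26, 659/132)
Ac = (0, 0, 136/91, 8005/3432)
Σ b_i: 670437895627/1166828921988·1 + 352229216101/1166828921988·1 + 42299488777/291707230497·1 + (-2086345404/97235743499)·1 = 1 ✓
b·c: 352229216101/1166828921988·8/7 + 42299488777/291707230497·47/26 + (-2086345404/97235743499)·659/132 = 1/2 ✓
b·c²: 352229216101/1166828921988·64/49 + 42299488777/291707230497·2209/676 + (-2086345404/97235743499)·434281/17424 = 1/3 ✓
b·Ac: 42299488777/291707230497·136/91 + (-2086345404/97235743499)·8005/3432 = 1/6 ✓
b·c³: 352229216101/1166828921988·512/343 + 42299488777/291707230497·103823/17576 + (-2086345404/97235743499)·286191179/2299968 = -2122214220460843/1557327667879984 ≠ 1/4 ⇒ order 3.
b·(c∘Ac): 42299488777/291707230497·3196/1183 + (-2086345404/97235743499)·5275295/453024 = 331139369537/2333657843976 ≠ 1/8
b·Ac²: 42299488777/291707230497·1088/637 + (-2086345404/97235743499)·1727597/624624 = 19996860680243/106181431900908 ≠ 1/12
b·A²c: (-2086345404/97235743499)·34/273 = -1818865224/680650204493 ≠ 1/24

3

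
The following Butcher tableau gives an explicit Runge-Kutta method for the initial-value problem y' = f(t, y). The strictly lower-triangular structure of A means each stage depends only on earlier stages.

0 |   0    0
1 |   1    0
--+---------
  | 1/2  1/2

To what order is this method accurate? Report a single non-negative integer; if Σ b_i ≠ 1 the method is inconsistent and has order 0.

2

b = (1/2, 1/2)
c = (0, 1)
Σ b_i: 1/2·1 + 1/2·1 = 1 ✓
b·c: 1/2·1 = 1/2 ✓; 2 stages ⇒ order 2.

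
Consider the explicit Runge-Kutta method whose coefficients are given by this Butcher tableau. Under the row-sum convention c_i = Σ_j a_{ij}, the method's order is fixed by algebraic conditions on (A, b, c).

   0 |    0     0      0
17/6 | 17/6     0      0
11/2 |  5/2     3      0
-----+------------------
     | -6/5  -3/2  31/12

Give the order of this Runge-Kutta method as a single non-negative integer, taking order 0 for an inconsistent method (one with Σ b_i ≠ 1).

b = (-6/5, -3/2, 31/12)
c = (0, 17/6, 11/2)
Ac = (0, 0, 17/2)
Σ b_i: (-6/5)·1 + (-3/2)·1 + 31/12·1 = -7/60 ≠ 1 ⇒ order 0.

0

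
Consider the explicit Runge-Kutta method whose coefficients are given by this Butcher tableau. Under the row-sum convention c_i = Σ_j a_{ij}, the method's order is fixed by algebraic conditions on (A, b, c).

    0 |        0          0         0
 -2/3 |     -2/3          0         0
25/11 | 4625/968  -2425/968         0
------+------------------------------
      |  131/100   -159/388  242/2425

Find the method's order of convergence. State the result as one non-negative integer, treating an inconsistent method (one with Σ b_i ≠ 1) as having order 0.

b = (131/100, -159/388, 242/2425)
c = (0, -2/3, 25/11)
Ac = (0, 0, 2425/1452)
Σ b_i: 131/100·1 + (-159/388)·1 + 242/2425·1 = 1 ✓
b·c: (-159/388)·(-2/3) + 242/2425·25/11 = 1/2 ✓
b·c²: (-159/388)·4/9 + 242/2425·625/121 = 1/3 ✓
b·Ac: 242/2425·2425/1452 = 1/6 ✓; 3 stages ⇒ order 3.

3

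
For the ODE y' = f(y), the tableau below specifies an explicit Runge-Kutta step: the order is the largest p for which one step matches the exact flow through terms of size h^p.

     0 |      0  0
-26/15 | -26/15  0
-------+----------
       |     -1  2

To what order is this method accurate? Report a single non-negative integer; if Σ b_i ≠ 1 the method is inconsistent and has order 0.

1

b = (-1, 2)
c = (0, -26/15)
Σ b_i: (-1)·1 + 2·1 = 1 ✓
b·c: 2·(-26/15) = -52/15 ≠ 1/2 ⇒ order 1.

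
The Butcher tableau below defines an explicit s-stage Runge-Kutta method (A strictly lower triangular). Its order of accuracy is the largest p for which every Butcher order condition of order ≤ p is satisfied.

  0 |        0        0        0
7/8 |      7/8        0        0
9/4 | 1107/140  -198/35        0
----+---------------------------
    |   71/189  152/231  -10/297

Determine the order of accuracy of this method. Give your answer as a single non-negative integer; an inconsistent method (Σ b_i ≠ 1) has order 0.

3

b = (71/189, 152/231, -10/297)
c = (0, 7/8, 9/4)
Ac = (0, 0, -99/20)
Σ b_i: 71/189·1 + 152/231·1 + (-10/297)·1 = 1 ✓
b·c: 152/231·7/8 + (-10/297)·9/4 = 1/2 ✓
b·c²: 152/231·49/64 + (-10/297)·81/16 = 1/3 ✓
b·Ac: (-10/297)·(-99/20) = 1/6 ✓; 3 stages ⇒ order 3.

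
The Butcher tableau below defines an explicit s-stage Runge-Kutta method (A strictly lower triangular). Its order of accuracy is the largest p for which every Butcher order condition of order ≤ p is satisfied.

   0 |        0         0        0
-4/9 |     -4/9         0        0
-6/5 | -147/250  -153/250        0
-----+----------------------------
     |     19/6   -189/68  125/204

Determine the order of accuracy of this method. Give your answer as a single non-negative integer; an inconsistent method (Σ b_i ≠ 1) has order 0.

b = (19/6, -189/68, 125/204)
c = (0, -4/9, -6/5)
Ac = (0, 0, 34/125)
Σ b_i: 19/6·1 + (-189/68)·1 + 125/204·1 = 1 ✓
b·c: (-189/68)·(-4/9) + 125/204·(-6/5) = 1/2 ✓
b·c²: (-189/68)·16/81 + 125/204·36/25 = 1/3 ✓
b·Ac: 125/204·34/125 = 1/6 ✓; 3 stages ⇒ order 3.

3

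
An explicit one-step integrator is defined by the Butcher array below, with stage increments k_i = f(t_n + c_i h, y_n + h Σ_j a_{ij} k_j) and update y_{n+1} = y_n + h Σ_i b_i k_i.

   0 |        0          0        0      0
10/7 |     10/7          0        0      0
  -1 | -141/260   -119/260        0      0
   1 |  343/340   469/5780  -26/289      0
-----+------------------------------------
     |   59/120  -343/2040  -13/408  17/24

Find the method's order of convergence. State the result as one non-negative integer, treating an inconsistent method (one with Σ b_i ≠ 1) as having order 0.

4

b = (59/120, -343/2040, -13/408, 17/24)
c = (0, 10/7, -1, 1)
Ac = (0, 0, -17/26, 7/34)
Σ b_i: 59/120·1 + (-343/2040)·1 + (-13/408)·1 + 17/24·1 = 1 ✓
b·c: (-343/2040)·10/7 + (-13/408)·(-1) + 17/24·1 = 1/2 ✓
b·c²: (-343/2040)·100/49 + (-13/408)·1 + 17/24·1 = 1/3 ✓
b·Ac: (-13/408)·(-17/26) + 17/24·7/34 = 1/6 ✓
b·c³: (-343/2040)·1000/343 + (-13/408)·(-1) + 17/24·1 = 1/4 ✓
b·(c∘Ac): (-13/408)·17/26 + 17/24·7/34 = 1/8 ✓
b·Ac²: (-13/408)·(-85/91) + 17/24·9/119 = 1/12 ✓
b·A²c: 17/24·1/17 = 1/24 ✓; 4 stages ⇒ order 4.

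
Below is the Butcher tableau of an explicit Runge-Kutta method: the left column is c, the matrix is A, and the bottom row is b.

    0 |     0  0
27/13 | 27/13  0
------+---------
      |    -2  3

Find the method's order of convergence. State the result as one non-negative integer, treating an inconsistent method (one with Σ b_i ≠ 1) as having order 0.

b = (-2, 3)
c = (0, 27/13)
Σ b_i: (-2)·1 + 3·1 = 1 ✓
b·c: 3·27/13 = 81/13 ≠ 1/2 ⇒ order 1.

1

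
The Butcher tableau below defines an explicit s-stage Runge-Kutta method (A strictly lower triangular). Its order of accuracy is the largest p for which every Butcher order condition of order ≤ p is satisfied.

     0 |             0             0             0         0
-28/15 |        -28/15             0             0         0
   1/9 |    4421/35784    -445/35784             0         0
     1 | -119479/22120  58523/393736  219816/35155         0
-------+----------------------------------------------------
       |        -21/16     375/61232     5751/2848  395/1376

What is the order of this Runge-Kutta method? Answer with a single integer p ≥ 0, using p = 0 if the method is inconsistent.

4

b = (-21/16, 375/61232, 5751/2848, 395/1376)
c = (0, -28/15, 1/9, 1)
Ac = (0, 0, 89/3834, 989/2370)
Σ b_i: (-21/16)·1 + 375/61232·1 + 5751/2848·1 + 395/1376·1 = 1 ✓
b·c: 375/61232·(-28/15) + 5751/2848·1/9 + 395/1376·1 = 1/2 ✓
b·c²: 375/61232·784/225 + 5751/2848·1/81 + 395/1376·1 = 1/3 ✓
b·Ac: 5751/2848·89/3834 + 395/1376·989/2370 = 1/6 ✓
b·c³: 375/61232·(-21952/3375) + 5751/2848·1/729 + 395/1376·1 = 1/4 ✓
b·(c∘Ac): 5751/2848·89/34506 + 395/1376·989/2370 = 1/8 ✓
b·Ac²: 5751/2848·(-1246/28755) + 395/1376·3526/5925 = 1/12 ✓
b·A²c: 395/1376·172/1185 = 1/24 ✓; 4 stages ⇒ order 4.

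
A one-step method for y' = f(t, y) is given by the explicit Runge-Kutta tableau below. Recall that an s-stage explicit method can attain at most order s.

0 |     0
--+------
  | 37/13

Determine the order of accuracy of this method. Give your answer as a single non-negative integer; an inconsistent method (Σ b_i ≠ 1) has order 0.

0

b = (37/13)
c = (0)
Σ b_i: 37/13·1 = 37/13 ≠ 1 ⇒ order 0.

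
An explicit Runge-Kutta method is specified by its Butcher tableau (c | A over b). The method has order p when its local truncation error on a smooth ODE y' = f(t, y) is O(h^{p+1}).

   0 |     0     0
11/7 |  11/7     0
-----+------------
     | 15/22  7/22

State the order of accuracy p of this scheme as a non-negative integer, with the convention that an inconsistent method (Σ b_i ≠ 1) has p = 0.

b = (15/22, 7/22)
c = (0, 11/7)
Σ b_i: 15/22·1 + 7/22·1 = 1 ✓
b·c: 7/22·11/7 = 1/2 ✓; 2 stages ⇒ order 2.

2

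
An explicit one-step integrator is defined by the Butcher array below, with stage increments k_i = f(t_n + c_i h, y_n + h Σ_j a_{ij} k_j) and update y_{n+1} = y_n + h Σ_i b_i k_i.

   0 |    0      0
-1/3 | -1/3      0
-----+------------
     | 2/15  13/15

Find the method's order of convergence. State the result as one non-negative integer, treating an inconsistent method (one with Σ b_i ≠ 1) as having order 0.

b = (2/15, 13/15)
c = (0, -1/3)
Σ b_i: 2/15·1 + 13/15·1 = 1 ✓
b·c: 13/15·(-1/3) = -13/45 ≠ 1/2 ⇒ order 1.

1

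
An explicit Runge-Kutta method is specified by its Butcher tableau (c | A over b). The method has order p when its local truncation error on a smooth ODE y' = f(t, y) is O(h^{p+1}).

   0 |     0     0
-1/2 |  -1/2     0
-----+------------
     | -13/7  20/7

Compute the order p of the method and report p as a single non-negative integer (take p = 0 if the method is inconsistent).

b = (-13/7, 20/7)
c = (0, -1/2)
Σ b_i: (-13/7)·1 + 20/7·1 = 1 ✓
b·c: 20/7·(-1/2) = -10/7 ≠ 1/2 ⇒ order 1.

1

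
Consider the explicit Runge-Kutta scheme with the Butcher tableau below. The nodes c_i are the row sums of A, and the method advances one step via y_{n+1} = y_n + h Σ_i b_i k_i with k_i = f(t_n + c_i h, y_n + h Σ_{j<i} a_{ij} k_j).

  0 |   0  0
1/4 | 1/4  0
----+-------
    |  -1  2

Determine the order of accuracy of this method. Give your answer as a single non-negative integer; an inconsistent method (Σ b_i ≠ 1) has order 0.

b = (-1, 2)
c = (0, 1/4)
Σ b_i: (-1)·1 + 2·1 = 1 ✓
b·c: 2·1/4 = 1/2 ✓; 2 stages ⇒ order 2.

2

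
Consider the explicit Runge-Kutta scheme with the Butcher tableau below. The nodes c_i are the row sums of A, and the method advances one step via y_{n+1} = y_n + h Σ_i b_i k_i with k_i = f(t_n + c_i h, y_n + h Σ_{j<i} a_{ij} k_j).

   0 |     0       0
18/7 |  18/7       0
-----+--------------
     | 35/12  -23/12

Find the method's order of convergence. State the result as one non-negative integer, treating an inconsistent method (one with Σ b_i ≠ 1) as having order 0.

b = (35/12, -23/12)
c = (0, 18/7)
Σ b_i: 35/12·1 + (-23/12)·1 = 1 ✓
b·c: (-23/12)·18/7 = -69/14 ≠ 1/2 ⇒ order 1.

1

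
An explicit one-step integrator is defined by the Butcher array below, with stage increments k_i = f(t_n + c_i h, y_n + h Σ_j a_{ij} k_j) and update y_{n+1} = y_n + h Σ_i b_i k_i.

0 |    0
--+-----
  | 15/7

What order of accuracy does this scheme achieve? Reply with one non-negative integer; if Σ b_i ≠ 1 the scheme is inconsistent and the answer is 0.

0

b = (15/7)
c = (0)
Σ b_i: 15/7·1 = 15/7 ≠ 1 ⇒ order 0.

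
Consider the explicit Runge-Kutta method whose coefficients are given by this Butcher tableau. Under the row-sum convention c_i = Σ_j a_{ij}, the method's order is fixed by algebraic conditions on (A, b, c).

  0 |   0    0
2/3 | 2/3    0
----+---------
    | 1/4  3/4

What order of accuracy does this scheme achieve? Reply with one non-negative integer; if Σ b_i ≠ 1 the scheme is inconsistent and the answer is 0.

2

b = (1/4, 3/4)
c = (0, 2/3)
Σ b_i: 1/4·1 + 3/4·1 = 1 ✓
b·c: 3/4·2/3 = 1/2 ✓; 2 stages ⇒ order 2.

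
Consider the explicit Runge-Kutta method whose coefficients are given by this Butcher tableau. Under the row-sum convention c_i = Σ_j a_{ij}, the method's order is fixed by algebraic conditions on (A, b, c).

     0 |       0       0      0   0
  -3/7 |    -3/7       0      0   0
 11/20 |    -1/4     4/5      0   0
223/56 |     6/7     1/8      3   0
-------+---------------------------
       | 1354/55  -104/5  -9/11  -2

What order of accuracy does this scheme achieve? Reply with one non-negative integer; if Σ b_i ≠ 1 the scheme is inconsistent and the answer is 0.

b = (1354/55, -104/5, -9/11, -2)
c = (0, -3/7, 11/20, 223/56)
Ac = (0, 0, -12/35, 447/280)
Σ b_i: 1354/55·1 + (-104/5)·1 + (-9/11)·1 + (-2)·1 = 1 ✓
b·c: (-104/5)·(-3/7) + (-9/11)·11/20 + (-2)·223/56 = 1/2 ✓
b·c²: (-104/5)·9/49 + (-9/11)·121/400 + (-2)·49729/3136 = -1402687/39200 ≠ 1/3 ⇒ order 2.
b·Ac: (-9/11)·(-12/35) + (-2)·447/280 = -897/308 ≠ 1/6

2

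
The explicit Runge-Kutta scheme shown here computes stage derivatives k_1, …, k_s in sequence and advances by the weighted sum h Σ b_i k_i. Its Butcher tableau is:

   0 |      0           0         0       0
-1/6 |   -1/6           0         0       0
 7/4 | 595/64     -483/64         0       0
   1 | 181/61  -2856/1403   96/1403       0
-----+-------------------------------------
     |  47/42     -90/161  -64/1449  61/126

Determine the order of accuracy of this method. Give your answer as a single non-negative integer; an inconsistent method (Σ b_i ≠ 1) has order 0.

b = (47/42, -90/161, -64/1449, 61/126)
c = (0, -1/6, 7/4, 1)
Ac = (0, 0, 161/128, 28/61)
Σ b_i: 47/42·1 + (-90/161)·1 + (-64/1449)·1 + 61/126·1 = 1 ✓
b·c: (-90/161)·(-1/6) + (-64/1449)·7/4 + 61/126·1 = 1/2 ✓
b·c²: (-90/161)·1/36 + (-64/1449)·49/16 + 61/126·1 = 1/3 ✓
b·Ac: (-64/1449)·161/128 + 61/126·28/61 = 1/6 ✓
b·c³: (-90/161)·(-1/216) + (-64/1449)·343/64 + 61/126·1 = 1/4 ✓
b·(c∘Ac): (-64/1449)·1127/512 + 61/126·28/61 = 1/8 ✓
b·Ac²: (-64/1449)·(-161/768) + 61/126·28/183 = 1/12 ✓
b·A²c: 61/126·21/244 = 1/24 ✓; 4 stages ⇒ order 4.

4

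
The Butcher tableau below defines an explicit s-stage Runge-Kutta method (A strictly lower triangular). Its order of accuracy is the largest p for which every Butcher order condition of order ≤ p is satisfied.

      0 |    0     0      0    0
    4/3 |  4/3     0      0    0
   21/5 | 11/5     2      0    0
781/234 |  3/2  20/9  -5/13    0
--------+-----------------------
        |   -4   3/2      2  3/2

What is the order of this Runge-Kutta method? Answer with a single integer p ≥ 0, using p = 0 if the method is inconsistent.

1

b = (-4, 3/2, 2, 3/2)
c = (0, 4/3, 21/5, 781/234)
Ac = (0, 0, 8/3, 473/351)
Σ b_i: (-4)·1 + 3/2·1 + 2·1 + 3/2·1 = 1 ✓
b·c: 3/2·4/3 + 2·21/5 + 3/2·781/234 = 12017/780 ≠ 1/2 ⇒ order 1.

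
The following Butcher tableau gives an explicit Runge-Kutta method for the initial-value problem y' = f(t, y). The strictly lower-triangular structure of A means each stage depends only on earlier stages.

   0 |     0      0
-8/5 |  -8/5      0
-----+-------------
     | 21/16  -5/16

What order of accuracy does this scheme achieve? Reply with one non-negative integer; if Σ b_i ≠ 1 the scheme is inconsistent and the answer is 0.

b = (21/16, -5/16)
c = (0, -8/5)
Σ b_i: 21/16·1 + (-5/16)·1 = 1 ✓
b·c: (-5/16)·(-8/5) = 1/2 ✓; 2 stages ⇒ order 2.

2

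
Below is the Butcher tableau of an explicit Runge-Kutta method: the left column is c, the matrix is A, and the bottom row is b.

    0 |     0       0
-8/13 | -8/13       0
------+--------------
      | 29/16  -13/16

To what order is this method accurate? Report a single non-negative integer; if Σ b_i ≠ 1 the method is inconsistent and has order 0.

b = (29/16, -13/16)
c = (0, -8/13)
Σ b_i: 29/16·1 + (-13/16)·1 = 1 ✓
b·c: (-13/16)·(-8/13) = 1/2 ✓; 2 stages ⇒ order 2.

2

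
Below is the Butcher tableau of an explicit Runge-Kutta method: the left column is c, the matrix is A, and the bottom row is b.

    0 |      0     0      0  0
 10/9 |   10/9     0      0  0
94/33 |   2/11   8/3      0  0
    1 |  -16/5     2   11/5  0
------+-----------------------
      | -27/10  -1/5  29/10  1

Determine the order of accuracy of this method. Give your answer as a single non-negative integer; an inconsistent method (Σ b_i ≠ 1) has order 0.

b = (-27/10, -1/5, 29/10, 1)
c = (0, 10/9, 94/33, 1)
Ac = (0, 0, 80/27, 382/45)
Σ b_i: (-27/10)·1 + (-1/5)·1 + 29/10·1 + 1·1 = 1 ✓
b·c: (-1/5)·10/9 + 29/10·94/33 + 1·1 = 4474/495 ≠ 1/2 ⇒ order 1.

1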